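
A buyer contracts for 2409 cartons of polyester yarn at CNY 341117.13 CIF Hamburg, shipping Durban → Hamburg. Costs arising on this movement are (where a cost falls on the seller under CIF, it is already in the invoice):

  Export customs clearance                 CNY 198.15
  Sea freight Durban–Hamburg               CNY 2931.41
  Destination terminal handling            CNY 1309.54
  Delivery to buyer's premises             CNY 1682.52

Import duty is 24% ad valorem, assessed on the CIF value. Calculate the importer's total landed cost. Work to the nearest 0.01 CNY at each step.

Total landed cost: CNY 425977.30

CIF: the seller pays costs through ocean freight and marine insurance to the destination port.
Already in the invoice (seller's account under CIF): export clearance, freight — exclude.
The CIF price already equals the CIF value: 341117.13
Import duty = 341117.13 × 24% = 81868.11
Buyer bears: destination terminal 1309.54 + delivery 1682.52 + duty 81868.11 = 84860.17
Landed cost = invoice 341117.13 + 84860.17 = 425977.30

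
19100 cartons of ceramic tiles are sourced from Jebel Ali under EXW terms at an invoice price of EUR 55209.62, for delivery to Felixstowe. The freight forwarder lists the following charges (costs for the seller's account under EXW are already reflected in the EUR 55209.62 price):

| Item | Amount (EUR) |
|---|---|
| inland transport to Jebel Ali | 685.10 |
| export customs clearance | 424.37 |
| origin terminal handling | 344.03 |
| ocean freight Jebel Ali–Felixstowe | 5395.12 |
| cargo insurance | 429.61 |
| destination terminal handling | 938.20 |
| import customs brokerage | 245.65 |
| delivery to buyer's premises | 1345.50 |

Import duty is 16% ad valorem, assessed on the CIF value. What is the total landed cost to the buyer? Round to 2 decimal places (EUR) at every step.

EXW: the seller makes goods available at their premises; the buyer bears all onward costs.
CIF value = EXW price + inland to port + export clearance + origin terminal + freight + insurance = 55209.62 + 685.10 + 424.37 + 344.03 + 5395.12 + 429.61 = 62487.85
Import duty = 62487.85 × 16% = 9998.06
Buyer bears: inland to port 685.10 + export clearance 424.37 + origin terminal 344.03 + freight 5395.12 + insurance 429.61 + destination terminal 938.20 + brokerage 245.65 + delivery 1345.50 + duty 9998.06 = 19805.64
Landed cost = invoice 55209.62 + 19805.64 = 75015.26

Total landed cost: EUR 75015.26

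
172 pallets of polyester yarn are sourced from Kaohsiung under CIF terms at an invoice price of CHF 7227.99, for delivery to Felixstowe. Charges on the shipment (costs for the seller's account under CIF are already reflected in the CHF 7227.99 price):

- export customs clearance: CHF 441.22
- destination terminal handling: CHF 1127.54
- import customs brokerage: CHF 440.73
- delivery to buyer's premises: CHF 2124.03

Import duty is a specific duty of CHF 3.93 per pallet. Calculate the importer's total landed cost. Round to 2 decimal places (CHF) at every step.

Total landed cost: CHF 11596.25

CIF: the seller pays costs through ocean freight and marine insurance to the destination port.
Already in the invoice (seller's account under CIF): export clearance — exclude.
The CIF price already equals the CIF value: 7227.99
Import duty = 172 × 3.93 = 675.96
Buyer bears: destination terminal 1127.54 + brokerage 440.73 + delivery 2124.03 + duty 675.96 = 4368.26
Landed cost = invoice 7227.99 + 4368.26 = 11596.25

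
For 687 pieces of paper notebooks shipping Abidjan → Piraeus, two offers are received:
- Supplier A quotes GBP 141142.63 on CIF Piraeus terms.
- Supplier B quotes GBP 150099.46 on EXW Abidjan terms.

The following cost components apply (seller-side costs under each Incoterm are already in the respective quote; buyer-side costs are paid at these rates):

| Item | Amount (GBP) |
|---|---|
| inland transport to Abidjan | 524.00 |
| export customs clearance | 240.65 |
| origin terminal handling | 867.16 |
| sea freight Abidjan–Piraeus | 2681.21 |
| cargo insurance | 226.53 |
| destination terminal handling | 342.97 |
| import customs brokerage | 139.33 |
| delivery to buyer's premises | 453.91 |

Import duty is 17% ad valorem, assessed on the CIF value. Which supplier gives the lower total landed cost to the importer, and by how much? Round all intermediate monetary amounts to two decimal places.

Supplier A (CIF):
The CIF price already equals the CIF value: 141142.63
Import duty = 141142.63 × 17% = 23994.25
Buyer bears (A): 342.97 + 139.33 + 453.91 = 936.21
Landed cost (A) = invoice 141142.63 + 936.21 + duty 23994.25 = 166073.09
Supplier B (EXW):
CIF value = EXW price + inland to port + export clearance + origin terminal + freight + insurance = 150099.46 + 524.00 + 240.65 + 867.16 + 2681.21 + 226.53 = 154639.01
Import duty = 154639.01 × 17% = 26288.63
Buyer bears (B): 524.00 + 240.65 + 867.16 + 2681.21 + 226.53 + 342.97 + 139.33 + 453.91 = 5475.76
Landed cost (B) = invoice 150099.46 + 5475.76 + duty 26288.63 = 181863.85
Difference = |166073.09 − 181863.85| = 15790.76

Supplier A is cheaper by GBP 15790.76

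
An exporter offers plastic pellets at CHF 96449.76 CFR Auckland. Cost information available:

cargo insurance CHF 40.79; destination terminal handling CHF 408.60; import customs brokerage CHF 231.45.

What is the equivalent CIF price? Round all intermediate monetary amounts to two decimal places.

CIF price: CHF 96490.55

Not relevant to the conversion: destination terminal, brokerage — on the buyer under both terms; not part of either seller's price.
From CFR to CIF, the seller additionally bears: insurance.
CIF price = 96449.76 + 40.79 = 96490.55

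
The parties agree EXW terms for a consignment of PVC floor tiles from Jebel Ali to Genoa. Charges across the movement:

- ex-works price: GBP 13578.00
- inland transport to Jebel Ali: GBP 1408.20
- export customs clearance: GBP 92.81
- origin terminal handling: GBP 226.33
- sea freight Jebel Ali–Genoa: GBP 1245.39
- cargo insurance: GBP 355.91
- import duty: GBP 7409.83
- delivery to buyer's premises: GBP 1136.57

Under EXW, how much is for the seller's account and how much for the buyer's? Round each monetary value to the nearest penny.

EXW: the seller makes goods available at their premises; the buyer bears all onward costs.
Seller's account: goods 13578.00 = 13578.00
Buyer's account: inland to port 1408.20 + export clearance 92.81 + origin terminal 226.33 + freight 1245.39 + insurance 355.91 + duty 7409.83 + delivery 1136.57 = 11875.04

Seller: GBP 13578.00; buyer: GBP 11875.04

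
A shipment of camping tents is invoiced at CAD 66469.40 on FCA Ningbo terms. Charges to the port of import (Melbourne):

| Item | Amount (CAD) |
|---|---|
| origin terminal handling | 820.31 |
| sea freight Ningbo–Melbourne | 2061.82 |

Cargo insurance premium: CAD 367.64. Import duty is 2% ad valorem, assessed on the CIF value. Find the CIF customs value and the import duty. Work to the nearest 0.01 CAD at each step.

CIF value: CAD 69719.17; import duty: CAD 1394.38

CIF = FCA price + pre-shipment costs + freight + insurance
CIF = 66469.40 + 820.31 + 2061.82 + 367.64 = 69719.17
Import duty = 69719.17 × 2% = 1394.38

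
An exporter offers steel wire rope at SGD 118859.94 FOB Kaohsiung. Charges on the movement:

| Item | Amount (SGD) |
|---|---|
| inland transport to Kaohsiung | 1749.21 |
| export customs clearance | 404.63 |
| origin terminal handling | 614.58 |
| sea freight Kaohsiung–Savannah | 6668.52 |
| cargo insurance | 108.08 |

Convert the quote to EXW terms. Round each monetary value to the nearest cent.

EXW price: SGD 116091.52

Not relevant to the conversion: insurance, freight — on the buyer under both terms; not part of either seller's price.
From FOB to EXW, the seller no longer bears: inland to port, export clearance, origin terminal.
EXW price = 118859.94 − 1749.21 − 404.63 − 614.58 = 116091.52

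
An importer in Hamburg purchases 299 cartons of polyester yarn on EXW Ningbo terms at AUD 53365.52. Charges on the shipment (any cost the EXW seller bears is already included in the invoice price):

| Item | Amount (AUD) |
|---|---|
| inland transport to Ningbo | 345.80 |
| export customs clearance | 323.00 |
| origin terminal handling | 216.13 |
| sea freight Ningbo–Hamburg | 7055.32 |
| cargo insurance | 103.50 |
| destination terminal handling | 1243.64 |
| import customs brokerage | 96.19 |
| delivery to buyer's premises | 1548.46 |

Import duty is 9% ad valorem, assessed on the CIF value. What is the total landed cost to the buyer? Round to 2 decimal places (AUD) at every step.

Total landed cost: AUD 69824.39

EXW: the seller makes goods available at their premises; the buyer bears all onward costs.
CIF value = EXW price + inland to port + export clearance + origin terminal + freight + insurance = 53365.52 + 345.80 + 323.00 + 216.13 + 7055.32 + 103.50 = 61409.27
Import duty = 61409.27 × 9% = 5526.83
Buyer bears: inland to port 345.80 + export clearance 323.00 + origin terminal 216.13 + freight 7055.32 + insurance 103.50 + destination terminal 1243.64 + brokerage 96.19 + delivery 1548.46 + duty 5526.83 = 16458.87
Landed cost = invoice 53365.52 + 16458.87 = 69824.39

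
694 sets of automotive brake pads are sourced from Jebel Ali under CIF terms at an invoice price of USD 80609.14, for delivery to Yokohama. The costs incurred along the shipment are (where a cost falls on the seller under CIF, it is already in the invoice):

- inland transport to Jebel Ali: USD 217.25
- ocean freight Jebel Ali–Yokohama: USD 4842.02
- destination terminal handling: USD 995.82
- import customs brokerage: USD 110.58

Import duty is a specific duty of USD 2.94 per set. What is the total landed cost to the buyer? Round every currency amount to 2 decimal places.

Total landed cost: USD 83755.90

CIF: the seller pays costs through ocean freight and marine insurance to the destination port.
Already in the invoice (seller's account under CIF): inland to port, freight — exclude.
The CIF price already equals the CIF value: 80609.14
Import duty = 694 × 2.94 = 2040.36
Buyer bears: destination terminal 995.82 + brokerage 110.58 + duty 2040.36 = 3146.76
Landed cost = invoice 80609.14 + 3146.76 = 83755.90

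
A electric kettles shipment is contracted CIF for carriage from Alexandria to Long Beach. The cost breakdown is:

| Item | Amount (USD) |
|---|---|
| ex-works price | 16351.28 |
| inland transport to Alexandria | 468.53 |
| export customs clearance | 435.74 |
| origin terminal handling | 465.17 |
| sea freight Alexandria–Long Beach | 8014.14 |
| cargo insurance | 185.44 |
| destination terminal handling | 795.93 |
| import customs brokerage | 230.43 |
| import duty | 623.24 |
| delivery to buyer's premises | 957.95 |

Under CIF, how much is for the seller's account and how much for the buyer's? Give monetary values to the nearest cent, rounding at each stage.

CIF: the seller pays costs through ocean freight and marine insurance to the destination port.
Seller's account: goods 16351.28 + inland to port 468.53 + export clearance 435.74 + origin terminal 465.17 + freight 8014.14 + insurance 185.44 = 25920.30
Buyer's account: destination terminal 795.93 + brokerage 230.43 + duty 623.24 + delivery 957.95 = 2607.55

Seller: USD 25920.30; buyer: USD 2607.55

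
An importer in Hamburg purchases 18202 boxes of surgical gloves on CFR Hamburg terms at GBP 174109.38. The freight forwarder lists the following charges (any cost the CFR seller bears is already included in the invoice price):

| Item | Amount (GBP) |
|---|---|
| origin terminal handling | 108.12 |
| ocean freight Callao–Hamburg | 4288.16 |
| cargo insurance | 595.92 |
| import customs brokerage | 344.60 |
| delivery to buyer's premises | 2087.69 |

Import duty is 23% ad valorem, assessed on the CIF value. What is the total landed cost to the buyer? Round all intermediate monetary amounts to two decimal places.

Total landed cost: GBP 217319.81

CFR: the seller pays costs through ocean freight to the destination port, but not insurance.
Already in the invoice (seller's account under CFR): origin terminal, freight — exclude.
CIF value = CFR price + insurance = 174109.38 + 595.92 = 174705.30
Import duty = 174705.30 × 23% = 40182.22
Buyer bears: insurance 595.92 + brokerage 344.60 + delivery 2087.69 + duty 40182.22 = 43210.43
Landed cost = invoice 174109.38 + 43210.43 = 217319.81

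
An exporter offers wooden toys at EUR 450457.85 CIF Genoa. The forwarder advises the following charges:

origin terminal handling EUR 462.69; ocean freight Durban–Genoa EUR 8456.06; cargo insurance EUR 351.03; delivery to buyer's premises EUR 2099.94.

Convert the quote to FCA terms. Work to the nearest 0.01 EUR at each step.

Not relevant to the conversion: delivery — on the buyer under both terms; not part of either seller's price.
From CIF to FCA, the seller no longer bears: origin terminal, freight, insurance.
FCA price = 450457.85 − 462.69 − 8456.06 − 351.03 = 441188.07

FCA price: EUR 441188.07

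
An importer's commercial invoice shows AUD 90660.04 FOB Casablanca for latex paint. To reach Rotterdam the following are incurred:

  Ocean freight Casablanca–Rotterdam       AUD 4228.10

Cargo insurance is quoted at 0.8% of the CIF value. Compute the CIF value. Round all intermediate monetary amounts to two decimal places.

Let C be the CIF value. C = FOB price + freight + 0.8% × C
C − 0.8% × C = 90660.04 + 4228.10
0.992 × C = 94888.14
C = 94888.14 / 0.992 = 95653.37
Insurance premium = 0.8% × 95653.37 = 765.23

CIF value: AUD 95653.37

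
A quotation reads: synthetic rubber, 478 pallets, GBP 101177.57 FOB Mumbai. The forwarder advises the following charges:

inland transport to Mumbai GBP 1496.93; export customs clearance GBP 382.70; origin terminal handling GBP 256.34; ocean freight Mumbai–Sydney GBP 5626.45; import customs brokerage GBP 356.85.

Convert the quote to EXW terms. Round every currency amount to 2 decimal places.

EXW price: GBP 99041.60

Not relevant to the conversion: freight, brokerage — on the buyer under both terms; not part of either seller's price.
From FOB to EXW, the seller no longer bears: inland to port, export clearance, origin terminal.
EXW price = 101177.57 − 1496.93 − 382.70 − 256.34 = 99041.60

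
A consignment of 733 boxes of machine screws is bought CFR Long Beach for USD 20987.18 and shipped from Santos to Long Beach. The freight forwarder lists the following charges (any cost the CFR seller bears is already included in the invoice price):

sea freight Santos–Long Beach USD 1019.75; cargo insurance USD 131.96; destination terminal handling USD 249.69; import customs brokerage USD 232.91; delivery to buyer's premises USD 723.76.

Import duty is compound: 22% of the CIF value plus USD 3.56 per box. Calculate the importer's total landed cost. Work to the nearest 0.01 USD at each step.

CFR: the seller pays costs through ocean freight to the destination port, but not insurance.
Already in the invoice (seller's account under CFR): freight — exclude.
CIF value = CFR price + insurance = 20987.18 + 131.96 = 21119.14
Ad valorem component: 21119.14 × 22% = 4646.21
Specific component: 733 × 3.56 = 2609.48
Import duty = 4646.21 + 2609.48 = 7255.69
Buyer bears: insurance 131.96 + destination terminal 249.69 + brokerage 232.91 + delivery 723.76 + duty 7255.69 = 8594.01
Landed cost = invoice 20987.18 + 8594.01 = 29581.19

Total landed cost: USD 29581.19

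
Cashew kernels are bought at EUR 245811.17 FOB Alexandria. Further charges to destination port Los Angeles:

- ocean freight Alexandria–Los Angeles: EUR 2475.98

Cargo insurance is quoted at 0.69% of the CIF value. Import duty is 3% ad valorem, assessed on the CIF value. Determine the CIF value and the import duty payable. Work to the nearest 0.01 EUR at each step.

CIF value: EUR 250012.23; import duty: EUR 7500.37

Let C be the CIF value. C = FOB price + freight + 0.69% × C
C − 0.69% × C = 245811.17 + 2475.98
0.9931 × C = 248287.15
C = 248287.15 / 0.9931 = 250012.23
Insurance premium = 0.69% × 250012.23 = 1725.08
Import duty = 250012.23 × 3% = 7500.37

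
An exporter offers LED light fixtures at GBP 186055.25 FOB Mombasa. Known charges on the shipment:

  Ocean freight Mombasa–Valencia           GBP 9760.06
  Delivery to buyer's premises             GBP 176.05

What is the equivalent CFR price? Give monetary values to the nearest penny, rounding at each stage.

CFR price: GBP 195815.31

Not relevant to the conversion: delivery — on the buyer under both terms; not part of either seller's price.
From FOB to CFR, the seller additionally bears: freight.
CFR price = 186055.25 + 9760.06 = 195815.31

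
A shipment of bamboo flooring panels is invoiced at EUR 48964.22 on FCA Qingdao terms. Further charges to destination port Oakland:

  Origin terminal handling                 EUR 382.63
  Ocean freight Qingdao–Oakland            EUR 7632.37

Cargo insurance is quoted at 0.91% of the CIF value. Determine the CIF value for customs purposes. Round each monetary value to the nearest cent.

Let C be the CIF value. C = FCA price + pre-shipment costs + freight + 0.91% × C
C − 0.91% × C = 48964.22 + 382.63 + 7632.37
0.9909 × C = 56979.22
C = 56979.22 / 0.9909 = 57502.49
Insurance premium = 0.91% × 57502.49 = 523.27

CIF value: EUR 57502.49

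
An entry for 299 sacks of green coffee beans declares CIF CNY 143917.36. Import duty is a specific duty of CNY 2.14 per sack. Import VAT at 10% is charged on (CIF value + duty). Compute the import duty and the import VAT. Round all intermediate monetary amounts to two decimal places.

Import duty: CNY 639.86; import VAT: CNY 14455.72

Import duty = 299 × 2.14 = 639.86
VAT base = CIF + duty = 143917.36 + 639.86 = 144557.22
Import VAT = 144557.22 × 10% = 14455.72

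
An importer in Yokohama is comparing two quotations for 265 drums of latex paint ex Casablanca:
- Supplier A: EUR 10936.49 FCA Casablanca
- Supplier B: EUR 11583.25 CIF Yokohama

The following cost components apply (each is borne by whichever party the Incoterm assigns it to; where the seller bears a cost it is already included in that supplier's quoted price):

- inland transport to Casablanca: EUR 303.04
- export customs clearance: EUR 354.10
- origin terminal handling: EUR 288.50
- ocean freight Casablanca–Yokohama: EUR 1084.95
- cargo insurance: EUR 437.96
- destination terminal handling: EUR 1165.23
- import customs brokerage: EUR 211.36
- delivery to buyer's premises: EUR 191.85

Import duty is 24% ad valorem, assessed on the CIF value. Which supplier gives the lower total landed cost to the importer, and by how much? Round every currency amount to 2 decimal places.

Supplier B is cheaper by EUR 1444.17

Supplier A (FCA):
CIF value = FCA price + origin terminal + freight + insurance = 10936.49 + 288.50 + 1084.95 + 437.96 = 12747.90
Import duty = 12747.90 × 24% = 3059.50
Buyer bears (A): 288.50 + 1084.95 + 437.96 + 1165.23 + 211.36 + 191.85 = 3379.85
Landed cost (A) = invoice 10936.49 + 3379.85 + duty 3059.50 = 17375.84
Supplier B (CIF):
The CIF price already equals the CIF value: 11583.25
Import duty = 11583.25 × 24% = 2779.98
Buyer bears (B): 1165.23 + 211.36 + 191.85 = 1568.44
Landed cost (B) = invoice 11583.25 + 1568.44 + duty 2779.98 = 15931.67
Difference = |17375.84 − 15931.67| = 1444.17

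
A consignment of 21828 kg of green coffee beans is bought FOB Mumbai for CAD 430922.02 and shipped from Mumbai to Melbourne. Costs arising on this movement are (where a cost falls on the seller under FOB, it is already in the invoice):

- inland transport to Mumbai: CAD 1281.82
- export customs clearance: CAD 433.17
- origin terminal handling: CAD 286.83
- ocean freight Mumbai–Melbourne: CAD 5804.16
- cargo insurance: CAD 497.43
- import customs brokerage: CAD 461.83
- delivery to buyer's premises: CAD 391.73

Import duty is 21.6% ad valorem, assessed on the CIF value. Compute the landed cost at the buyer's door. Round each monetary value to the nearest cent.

Total landed cost: CAD 532517.47

FOB: the seller bears costs until goods are on board at the origin port; the buyer bears freight, insurance and all costs thereafter.
Already in the invoice (seller's account under FOB): inland to port, export clearance, origin terminal — exclude.
CIF value = FOB price + freight + insurance = 430922.02 + 5804.16 + 497.43 = 437223.61
Import duty = 437223.61 × 21.6% = 94440.30
Buyer bears: freight 5804.16 + insurance 497.43 + brokerage 461.83 + delivery 391.73 + duty 94440.30 = 101595.45
Landed cost = invoice 430922.02 + 101595.45 = 532517.47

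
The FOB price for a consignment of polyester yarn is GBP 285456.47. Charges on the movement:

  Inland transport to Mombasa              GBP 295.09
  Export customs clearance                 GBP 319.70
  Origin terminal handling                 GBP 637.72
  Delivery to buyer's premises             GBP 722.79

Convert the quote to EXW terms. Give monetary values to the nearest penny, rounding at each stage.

EXW price: GBP 284203.96

Not relevant to the conversion: delivery — on the buyer under both terms; not part of either seller's price.
From FOB to EXW, the seller no longer bears: inland to port, export clearance, origin terminal.
EXW price = 285456.47 − 295.09 − 319.70 − 637.72 = 284203.96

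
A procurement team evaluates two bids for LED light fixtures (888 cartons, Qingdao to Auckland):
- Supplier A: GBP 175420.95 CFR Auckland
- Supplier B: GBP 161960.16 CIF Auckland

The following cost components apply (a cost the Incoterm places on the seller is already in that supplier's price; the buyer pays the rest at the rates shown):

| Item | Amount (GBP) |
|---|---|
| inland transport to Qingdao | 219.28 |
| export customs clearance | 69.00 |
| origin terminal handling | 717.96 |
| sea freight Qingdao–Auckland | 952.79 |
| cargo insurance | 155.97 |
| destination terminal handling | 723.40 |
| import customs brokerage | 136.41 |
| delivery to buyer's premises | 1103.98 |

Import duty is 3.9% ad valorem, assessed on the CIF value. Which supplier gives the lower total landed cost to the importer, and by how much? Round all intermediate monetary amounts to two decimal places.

Supplier B is cheaper by GBP 14147.81

Supplier A (CFR):
CIF value = CFR price + insurance = 175420.95 + 155.97 = 175576.92
Import duty = 175576.92 × 3.9% = 6847.50
Buyer bears (A): 155.97 + 723.40 + 136.41 + 1103.98 = 2119.76
Landed cost (A) = invoice 175420.95 + 2119.76 + duty 6847.50 = 184388.21
Supplier B (CIF):
The CIF price already equals the CIF value: 161960.16
Import duty = 161960.16 × 3.9% = 6316.45
Buyer bears (B): 723.40 + 136.41 + 1103.98 = 1963.79
Landed cost (B) = invoice 161960.16 + 1963.79 + duty 6316.45 = 170240.40
Difference = |184388.21 − 170240.40| = 14147.81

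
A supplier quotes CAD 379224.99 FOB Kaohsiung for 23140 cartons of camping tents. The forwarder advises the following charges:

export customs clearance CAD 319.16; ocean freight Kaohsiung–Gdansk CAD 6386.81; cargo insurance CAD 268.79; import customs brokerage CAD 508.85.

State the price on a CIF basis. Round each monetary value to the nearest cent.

Not relevant to the conversion: export clearance — on the seller under both FOB and CIF; already in the FOB price and stays in the CIF price. brokerage — on the buyer under both terms; not part of either seller's price.
From FOB to CIF, the seller additionally bears: freight, insurance.
CIF price = 379224.99 + 6386.81 + 268.79 = 385880.59

CIF price: CAD 385880.59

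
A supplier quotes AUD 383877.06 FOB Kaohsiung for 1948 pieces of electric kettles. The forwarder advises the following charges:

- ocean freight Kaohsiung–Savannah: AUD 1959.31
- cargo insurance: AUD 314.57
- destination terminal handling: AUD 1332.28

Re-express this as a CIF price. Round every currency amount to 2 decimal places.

CIF price: AUD 386150.94

Not relevant to the conversion: destination terminal — on the buyer under both terms; not part of either seller's price.
From FOB to CIF, the seller additionally bears: freight, insurance.
CIF price = 383877.06 + 1959.31 + 314.57 = 386150.94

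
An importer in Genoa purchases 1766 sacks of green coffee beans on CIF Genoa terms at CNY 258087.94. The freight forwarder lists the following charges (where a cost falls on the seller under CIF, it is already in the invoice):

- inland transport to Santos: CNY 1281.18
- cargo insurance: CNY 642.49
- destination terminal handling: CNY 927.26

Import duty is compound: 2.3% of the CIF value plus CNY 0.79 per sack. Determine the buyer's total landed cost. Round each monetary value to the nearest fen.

CIF: the seller pays costs through ocean freight and marine insurance to the destination port.
Already in the invoice (seller's account under CIF): inland to port, insurance — exclude.
The CIF price already equals the CIF value: 258087.94
Ad valorem component: 258087.94 × 2.3% = 5936.02
Specific component: 1766 × 0.79 = 1395.14
Import duty = 5936.02 + 1395.14 = 7331.16
Buyer bears: destination terminal 927.26 + duty 7331.16 = 8258.42
Landed cost = invoice 258087.94 + 8258.42 = 266346.36

Total landed cost: CNY 266346.36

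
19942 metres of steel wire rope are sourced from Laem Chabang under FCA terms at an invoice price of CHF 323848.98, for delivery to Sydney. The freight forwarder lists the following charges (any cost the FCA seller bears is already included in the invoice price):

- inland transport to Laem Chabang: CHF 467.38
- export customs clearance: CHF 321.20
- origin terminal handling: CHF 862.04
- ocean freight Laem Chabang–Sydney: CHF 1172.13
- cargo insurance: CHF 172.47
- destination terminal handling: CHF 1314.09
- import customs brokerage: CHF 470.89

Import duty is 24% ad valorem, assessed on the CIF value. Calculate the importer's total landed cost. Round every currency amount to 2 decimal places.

FCA: the seller delivers export-cleared goods to the carrier; the buyer bears costs from that point.
Already in the invoice (seller's account under FCA): inland to port, export clearance — exclude.
CIF value = FCA price + origin terminal + freight + insurance = 323848.98 + 862.04 + 1172.13 + 172.47 = 326055.62
Import duty = 326055.62 × 24% = 78253.35
Buyer bears: origin terminal 862.04 + freight 1172.13 + insurance 172.47 + destination terminal 1314.09 + brokerage 470.89 + duty 78253.35 = 82244.97
Landed cost = invoice 323848.98 + 82244.97 = 406093.95

Total landed cost: CHF 406093.95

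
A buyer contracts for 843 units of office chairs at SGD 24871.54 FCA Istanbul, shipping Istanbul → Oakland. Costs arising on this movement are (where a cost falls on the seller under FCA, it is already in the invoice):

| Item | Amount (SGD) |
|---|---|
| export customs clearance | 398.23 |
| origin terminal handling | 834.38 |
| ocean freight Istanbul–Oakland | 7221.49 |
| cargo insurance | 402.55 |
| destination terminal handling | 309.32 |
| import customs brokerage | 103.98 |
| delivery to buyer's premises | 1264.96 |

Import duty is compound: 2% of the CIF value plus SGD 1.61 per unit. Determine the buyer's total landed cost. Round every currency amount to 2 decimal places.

Total landed cost: SGD 37032.05

FCA: the seller delivers export-cleared goods to the carrier; the buyer bears costs from that point.
Already in the invoice (seller's account under FCA): export clearance — exclude.
CIF value = FCA price + origin terminal + freight + insurance = 24871.54 + 834.38 + 7221.49 + 402.55 = 33329.96
Ad valorem component: 33329.96 × 2% = 666.60
Specific component: 843 × 1.61 = 1357.23
Import duty = 666.60 + 1357.23 = 2023.83
Buyer bears: origin terminal 834.38 + freight 7221.49 + insurance 402.55 + destination terminal 309.32 + brokerage 103.98 + delivery 1264.96 + duty 2023.83 = 12160.51
Landed cost = invoice 24871.54 + 12160.51 = 37032.05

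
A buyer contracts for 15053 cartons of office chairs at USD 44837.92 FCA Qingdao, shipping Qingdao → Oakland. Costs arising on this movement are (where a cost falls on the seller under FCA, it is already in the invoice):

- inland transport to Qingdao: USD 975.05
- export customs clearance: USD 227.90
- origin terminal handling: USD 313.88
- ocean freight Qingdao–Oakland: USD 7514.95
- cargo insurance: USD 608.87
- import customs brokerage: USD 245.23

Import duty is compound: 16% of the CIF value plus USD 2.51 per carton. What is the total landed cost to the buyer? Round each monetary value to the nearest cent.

FCA: the seller delivers export-cleared goods to the carrier; the buyer bears costs from that point.
Already in the invoice (seller's account under FCA): inland to port, export clearance — exclude.
CIF value = FCA price + origin terminal + freight + insurance = 44837.92 + 313.88 + 7514.95 + 608.87 = 53275.62
Ad valorem component: 53275.62 × 16% = 8524.10
Specific component: 15053 × 2.51 = 37783.03
Import duty = 8524.10 + 37783.03 = 46307.13
Buyer bears: origin terminal 313.88 + freight 7514.95 + insurance 608.87 + brokerage 245.23 + duty 46307.13 = 54990.06
Landed cost = invoice 44837.92 + 54990.06 = 99827.98

Total landed cost: USD 99827.98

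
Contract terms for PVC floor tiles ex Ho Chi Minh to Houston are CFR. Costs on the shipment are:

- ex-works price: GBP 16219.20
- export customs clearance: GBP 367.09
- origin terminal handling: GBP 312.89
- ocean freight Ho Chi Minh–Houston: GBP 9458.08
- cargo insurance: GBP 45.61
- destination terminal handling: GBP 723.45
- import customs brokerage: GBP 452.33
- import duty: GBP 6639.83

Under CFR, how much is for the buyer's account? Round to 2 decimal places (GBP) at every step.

Buyer's account: GBP 7861.22

CFR: the seller pays costs through ocean freight to the destination port, but not insurance.
Seller's account: goods 16219.20 + export clearance 367.09 + origin terminal 312.89 + freight 9458.08 = 26357.26
Buyer's account: insurance 45.61 + destination terminal 723.45 + brokerage 452.33 + duty 6639.83 = 7861.22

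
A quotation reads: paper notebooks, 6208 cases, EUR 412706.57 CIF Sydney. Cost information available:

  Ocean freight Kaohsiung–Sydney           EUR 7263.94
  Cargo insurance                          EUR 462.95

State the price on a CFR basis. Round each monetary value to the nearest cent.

CFR price: EUR 412243.62

Not relevant to the conversion: freight — on the seller under both CIF and CFR; already in the CIF price and stays in the CFR price.
From CIF to CFR, the seller no longer bears: insurance.
CFR price = 412706.57 − 462.95 = 412243.62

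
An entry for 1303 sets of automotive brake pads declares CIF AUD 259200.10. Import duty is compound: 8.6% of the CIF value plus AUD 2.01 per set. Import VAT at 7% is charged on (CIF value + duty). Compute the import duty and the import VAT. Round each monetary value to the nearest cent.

Import duty: AUD 24910.24; import VAT: AUD 19887.72

Ad valorem component: 259200.10 × 8.6% = 22291.21
Specific component: 1303 × 2.01 = 2619.03
Import duty = 22291.21 + 2619.03 = 24910.24
VAT base = CIF + duty = 259200.10 + 24910.24 = 284110.34
Import VAT = 284110.34 × 7% = 19887.72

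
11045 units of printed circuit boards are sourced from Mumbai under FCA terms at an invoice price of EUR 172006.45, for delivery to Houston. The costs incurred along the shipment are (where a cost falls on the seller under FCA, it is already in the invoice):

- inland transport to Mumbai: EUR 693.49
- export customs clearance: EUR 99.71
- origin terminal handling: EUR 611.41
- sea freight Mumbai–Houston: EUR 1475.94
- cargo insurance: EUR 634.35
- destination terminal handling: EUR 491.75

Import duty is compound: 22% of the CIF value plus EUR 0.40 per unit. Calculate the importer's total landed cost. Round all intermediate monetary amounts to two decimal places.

Total landed cost: EUR 218078.09

FCA: the seller delivers export-cleared goods to the carrier; the buyer bears costs from that point.
Already in the invoice (seller's account under FCA): inland to port, export clearance — exclude.
CIF value = FCA price + origin terminal + freight + insurance = 172006.45 + 611.41 + 1475.94 + 634.35 = 174728.15
Ad valorem component: 174728.15 × 22% = 38440.19
Specific component: 11045 × 0.40 = 4418.00
Import duty = 38440.19 + 4418.00 = 42858.19
Buyer bears: origin terminal 611.41 + freight 1475.94 + insurance 634.35 + destination terminal 491.75 + duty 42858.19 = 46071.64
Landed cost = invoice 172006.45 + 46071.64 = 218078.09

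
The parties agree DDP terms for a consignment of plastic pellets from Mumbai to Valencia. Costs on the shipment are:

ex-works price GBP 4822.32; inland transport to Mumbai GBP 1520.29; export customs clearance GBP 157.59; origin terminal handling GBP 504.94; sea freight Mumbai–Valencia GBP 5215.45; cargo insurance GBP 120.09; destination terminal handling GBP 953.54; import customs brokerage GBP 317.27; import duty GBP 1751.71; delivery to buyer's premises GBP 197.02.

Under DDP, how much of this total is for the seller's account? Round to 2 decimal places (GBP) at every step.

Seller's account: GBP 15560.22

DDP: the seller bears all costs including import duty.
Seller's account: goods 4822.32 + inland to port 1520.29 + export clearance 157.59 + origin terminal 504.94 + freight 5215.45 + insurance 120.09 + destination terminal 953.54 + brokerage 317.27 + duty 1751.71 + delivery 197.02 = 15560.22
Buyer's account: 0.00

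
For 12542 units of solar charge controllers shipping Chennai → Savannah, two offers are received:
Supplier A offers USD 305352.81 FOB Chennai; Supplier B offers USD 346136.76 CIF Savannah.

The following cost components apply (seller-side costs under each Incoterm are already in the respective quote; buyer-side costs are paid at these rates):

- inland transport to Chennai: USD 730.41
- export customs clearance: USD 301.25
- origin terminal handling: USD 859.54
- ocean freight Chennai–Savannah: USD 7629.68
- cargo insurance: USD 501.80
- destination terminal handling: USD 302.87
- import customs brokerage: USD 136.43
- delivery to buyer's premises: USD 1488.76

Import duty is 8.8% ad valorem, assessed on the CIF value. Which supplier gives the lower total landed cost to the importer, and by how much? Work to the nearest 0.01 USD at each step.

Supplier A (FOB):
CIF value = FOB price + freight + insurance = 305352.81 + 7629.68 + 501.80 = 313484.29
Import duty = 313484.29 × 8.8% = 27586.62
Buyer bears (A): 7629.68 + 501.80 + 302.87 + 136.43 + 1488.76 = 10059.54
Landed cost (A) = invoice 305352.81 + 10059.54 + duty 27586.62 = 342998.97
Supplier B (CIF):
The CIF price already equals the CIF value: 346136.76
Import duty = 346136.76 × 8.8% = 30460.03
Buyer bears (B): 302.87 + 136.43 + 1488.76 = 1928.06
Landed cost (B) = invoice 346136.76 + 1928.06 + duty 30460.03 = 378524.85
Difference = |342998.97 − 378524.85| = 35525.88

Supplier A is cheaper by USD 35525.88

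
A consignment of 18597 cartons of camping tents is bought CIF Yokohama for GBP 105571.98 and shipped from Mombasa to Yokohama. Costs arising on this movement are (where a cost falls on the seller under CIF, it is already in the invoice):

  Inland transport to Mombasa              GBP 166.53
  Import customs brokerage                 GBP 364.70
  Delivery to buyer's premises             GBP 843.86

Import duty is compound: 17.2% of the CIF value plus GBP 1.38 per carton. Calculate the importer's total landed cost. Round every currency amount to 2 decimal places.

CIF: the seller pays costs through ocean freight and marine insurance to the destination port.
Already in the invoice (seller's account under CIF): inland to port — exclude.
The CIF price already equals the CIF value: 105571.98
Ad valorem component: 105571.98 × 17.2% = 18158.38
Specific component: 18597 × 1.38 = 25663.86
Import duty = 18158.38 + 25663.86 = 43822.24
Buyer bears: brokerage 364.70 + delivery 843.86 + duty 43822.24 = 45030.80
Landed cost = invoice 105571.98 + 45030.80 = 150602.78

Total landed cost: GBP 150602.78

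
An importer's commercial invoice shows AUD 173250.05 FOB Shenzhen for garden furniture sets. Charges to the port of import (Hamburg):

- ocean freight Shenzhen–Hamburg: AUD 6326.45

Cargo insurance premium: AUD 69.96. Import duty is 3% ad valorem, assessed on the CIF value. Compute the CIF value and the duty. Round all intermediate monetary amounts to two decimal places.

CIF value: AUD 179646.46; import duty: AUD 5389.39

CIF = FOB price + freight + insurance
CIF = 173250.05 + 6326.45 + 69.96 = 179646.46
Import duty = 179646.46 × 3% = 5389.39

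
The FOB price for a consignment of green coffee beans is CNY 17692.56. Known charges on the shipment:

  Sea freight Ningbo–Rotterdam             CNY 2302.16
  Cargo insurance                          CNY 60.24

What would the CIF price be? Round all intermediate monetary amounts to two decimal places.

From FOB to CIF, the seller additionally bears: freight, insurance.
CIF price = 17692.56 + 2302.16 + 60.24 = 20054.96

CIF price: CNY 20054.96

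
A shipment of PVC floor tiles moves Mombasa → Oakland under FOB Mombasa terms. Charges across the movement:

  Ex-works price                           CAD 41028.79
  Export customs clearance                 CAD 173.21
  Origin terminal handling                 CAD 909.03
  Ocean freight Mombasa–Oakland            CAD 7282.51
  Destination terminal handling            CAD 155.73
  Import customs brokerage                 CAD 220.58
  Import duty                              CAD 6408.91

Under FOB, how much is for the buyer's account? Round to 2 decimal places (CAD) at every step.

FOB: the seller bears costs until goods are on board at the origin port; the buyer bears freight, insurance and all costs thereafter.
Seller's account: goods 41028.79 + export clearance 173.21 + origin terminal 909.03 = 42111.03
Buyer's account: freight 7282.51 + destination terminal 155.73 + brokerage 220.58 + duty 6408.91 = 14067.73

Buyer's account: CAD 14067.73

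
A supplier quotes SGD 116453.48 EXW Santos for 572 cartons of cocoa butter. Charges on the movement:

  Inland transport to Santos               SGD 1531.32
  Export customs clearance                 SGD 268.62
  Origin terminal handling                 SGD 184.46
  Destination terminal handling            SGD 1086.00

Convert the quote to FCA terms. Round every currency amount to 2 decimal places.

FCA price: SGD 118253.42

Not relevant to the conversion: origin terminal, destination terminal — on the buyer under both terms; not part of either seller's price.
From EXW to FCA, the seller additionally bears: inland to port, export clearance.
FCA price = 116453.48 + 1531.32 + 268.62 = 118253.42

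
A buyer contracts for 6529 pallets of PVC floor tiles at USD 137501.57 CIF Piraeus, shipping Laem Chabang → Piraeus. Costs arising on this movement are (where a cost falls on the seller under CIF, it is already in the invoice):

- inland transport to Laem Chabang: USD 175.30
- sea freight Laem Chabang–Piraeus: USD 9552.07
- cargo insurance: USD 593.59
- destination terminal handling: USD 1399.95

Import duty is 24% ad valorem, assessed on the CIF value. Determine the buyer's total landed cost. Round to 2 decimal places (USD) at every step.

Total landed cost: USD 171901.90

CIF: the seller pays costs through ocean freight and marine insurance to the destination port.
Already in the invoice (seller's account under CIF): inland to port, freight, insurance — exclude.
The CIF price already equals the CIF value: 137501.57
Import duty = 137501.57 × 24% = 33000.38
Buyer bears: destination terminal 1399.95 + duty 33000.38 = 34400.33
Landed cost = invoice 137501.57 + 34400.33 = 171901.90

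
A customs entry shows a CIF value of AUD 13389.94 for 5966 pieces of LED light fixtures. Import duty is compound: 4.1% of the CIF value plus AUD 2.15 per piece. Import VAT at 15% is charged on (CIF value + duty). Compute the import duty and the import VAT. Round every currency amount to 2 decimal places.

Ad valorem component: 13389.94 × 4.1% = 548.99
Specific component: 5966 × 2.15 = 12826.90
Import duty = 548.99 + 12826.90 = 13375.89
VAT base = CIF + duty = 13389.94 + 13375.89 = 26765.83
Import VAT = 26765.83 × 15% = 4014.87

Import duty: AUD 13375.89; import VAT: AUD 4014.87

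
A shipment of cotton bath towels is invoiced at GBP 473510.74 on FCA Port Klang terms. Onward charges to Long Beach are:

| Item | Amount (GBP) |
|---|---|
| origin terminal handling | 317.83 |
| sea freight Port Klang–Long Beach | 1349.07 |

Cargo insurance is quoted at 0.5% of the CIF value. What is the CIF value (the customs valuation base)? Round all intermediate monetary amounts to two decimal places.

CIF value: GBP 477565.47

Let C be the CIF value. C = FCA price + pre-shipment costs + freight + 0.5% × C
C − 0.5% × C = 473510.74 + 317.83 + 1349.07
0.995 × C = 475177.64
C = 475177.64 / 0.995 = 477565.47
Insurance premium = 0.5% × 477565.47 = 2387.83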